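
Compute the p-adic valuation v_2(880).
v_2(880) = 4

v_2(n) is the largest exponent k such that 2^k divides n. Factor out: 880 = 2^4 · 55. (Sign doesn't affect v_p.) So v_2(880) = 4.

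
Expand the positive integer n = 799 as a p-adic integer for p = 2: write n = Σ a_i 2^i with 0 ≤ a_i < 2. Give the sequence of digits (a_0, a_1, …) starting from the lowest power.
(a_0, a_1, …) = (1, 1, 1, 1, 1, 0, 0, 0, 1, 1)

Repeated division by 2 gives the digits low-to-high: 799 = 1 + 1·2^1 + 1·2^2 + 1·2^3 + 1·2^4 + 1·2^8 + 1·2^9. Digit sequence: (1, 1, 1, 1, 1, 0, 0, 0, 1, 1).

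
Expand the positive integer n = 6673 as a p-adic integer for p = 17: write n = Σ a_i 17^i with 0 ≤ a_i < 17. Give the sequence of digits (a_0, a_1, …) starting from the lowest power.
(a_0, a_1, …) = (9, 1, 6, 1)

Repeated division by 17 gives the digits low-to-high: 6673 = 9 + 1·17^1 + 6·17^2 + 1·17^3. Digit sequence: (9, 1, 6, 1).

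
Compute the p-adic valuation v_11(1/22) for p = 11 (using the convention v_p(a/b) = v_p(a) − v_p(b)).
v_11(1/22) = -1

Factor powers of 11 from the numerator and denominator of the reduced fraction: 1 = 11^0 · 1 and 22 = 11^1 · 2. Apply v_p(a/b) = v_p(a) − v_p(b): v_11(1/22) = 0 − 1 = -1.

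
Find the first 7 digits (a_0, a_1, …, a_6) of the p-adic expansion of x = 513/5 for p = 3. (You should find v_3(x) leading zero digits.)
(a_0, …, a_6) = (0, 0, 0, 2, 0, 2, 0)

v_3(513/5) = 3, so a_0 = ... = a_2 = 0. Factor out: x = 3^3 · u with u = 19/5 a unit in ℤ_3. Expand u iteratively via a_{v+i} = u_i mod 3, u_{i+1} = (u_i − a_{v+i})/3:
  u_0 = 19/5;  a_3 = 2;  u_1 = (u_0 − 2)/3 = 3/5
  u_1 = 3/5;  a_4 = 0;  u_2 = (u_1 − 0)/3 = 1/5
  u_2 = 1/5;  a_5 = 2;  u_3 = (u_2 − 2)/3 = -3/5
  u_3 = -3/5;  a_6 = 0;  u_4 = (u_3 − 0)/3 = -1/5
Digits: (0, 0, 0, 2, 0, 2, 0).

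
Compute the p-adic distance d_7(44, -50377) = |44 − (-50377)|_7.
d_7(44, -50377) = 1/16807

Step 1 — x − y = 44 − (-50377) = 50421. Step 2 — v_7(50421) = 5 (factor: 50421 = (7^5 · 3); the sign does not affect v_p). Step 3 — |x − y|_7 = 7^{-5} = 1/16807.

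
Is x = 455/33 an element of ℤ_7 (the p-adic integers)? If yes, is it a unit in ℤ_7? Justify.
x ∈ ℤ_7 but not a unit; v_7(x) = 1 > 0

ℤ_7 = {x ∈ ℚ_7 : v_7(x) ≥ 0} and ℤ_7^× = {x ∈ ℤ_7 : v_7(x) = 0}. Here v_7(455/33) = v_7(num) − v_7(den) = 1; compare against these criteria.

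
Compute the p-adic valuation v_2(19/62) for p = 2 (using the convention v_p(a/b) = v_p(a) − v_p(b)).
v_2(19/62) = -1

Factor powers of 2 from the numerator and denominator of the reduced fraction: 19 = 2^0 · 19 and 62 = 2^1 · 31. Apply v_p(a/b) = v_p(a) − v_p(b): v_2(19/62) = 0 − 1 = -1.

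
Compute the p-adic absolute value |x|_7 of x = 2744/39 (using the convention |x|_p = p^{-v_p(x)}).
|2744/39|_7 = 1/343

Step 1 — compute v_7(x) by factoring powers of 7 out of the numerator and denominator: v_7(2744/39) = 3. Step 2 — apply |x|_p = p^{-v_p(x)} = 7^{-3} = 1/343.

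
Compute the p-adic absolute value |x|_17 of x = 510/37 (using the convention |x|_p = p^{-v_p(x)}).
|510/37|_17 = 1/17

Step 1 — compute v_17(x) by factoring powers of 17 out of the numerator and denominator: v_17(510/37) = 1. Step 2 — apply |x|_p = p^{-v_p(x)} = 17^{-1} = 1/17.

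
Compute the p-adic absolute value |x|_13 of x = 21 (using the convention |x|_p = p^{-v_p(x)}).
|21|_13 = 1

Step 1 — compute v_13(x) by factoring powers of 13 out of the numerator and denominator: v_13(21) = 0. Step 2 — apply |x|_p = p^{-v_p(x)} = 13^{0} = 1.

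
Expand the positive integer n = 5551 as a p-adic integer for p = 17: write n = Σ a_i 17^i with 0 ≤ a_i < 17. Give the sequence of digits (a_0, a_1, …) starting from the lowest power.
(a_0, a_1, …) = (9, 3, 2, 1)

Repeated division by 17 gives the digits low-to-high: 5551 = 9 + 3·17^1 + 2·17^2 + 1·17^3. Digit sequence: (9, 3, 2, 1).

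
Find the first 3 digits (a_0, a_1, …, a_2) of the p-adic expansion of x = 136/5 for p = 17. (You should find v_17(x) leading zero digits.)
(a_0, …, a_2) = (0, 5, 10)

v_17(136/5) = 1, so a_0 = ... = a_0 = 0. Factor out: x = 17^1 · u with u = 8/5 a unit in ℤ_17. Expand u iteratively via a_{v+i} = u_i mod 17, u_{i+1} = (u_i − a_{v+i})/17:
  u_0 = 8/5;  a_1 = 5;  u_1 = (u_0 − 5)/17 = -1/5
  u_1 = -1/5;  a_2 = 10;  u_2 = (u_1 − 10)/17 = -3/5
Digits: (0, 5, 10).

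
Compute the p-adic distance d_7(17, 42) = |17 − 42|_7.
d_7(17, 42) = 1

Step 1 — x − y = 17 − 42 = -25. Step 2 — v_7(-25) = 0 (factor: -25 = −(7^0 · 25); the sign does not affect v_p). Step 3 — |x − y|_7 = 7^{0} = 1.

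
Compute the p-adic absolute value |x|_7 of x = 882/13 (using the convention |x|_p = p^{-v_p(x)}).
|882/13|_7 = 1/49

Step 1 — compute v_7(x) by factoring powers of 7 out of the numerator and denominator: v_7(882/13) = 2. Step 2 — apply |x|_p = p^{-v_p(x)} = 7^{-2} = 1/49.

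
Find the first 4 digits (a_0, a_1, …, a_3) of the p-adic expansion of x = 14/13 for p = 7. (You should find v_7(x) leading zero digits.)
(a_0, …, a_3) = (0, 5, 2, 5)

v_7(14/13) = 1, so a_0 = ... = a_0 = 0. Factor out: x = 7^1 · u with u = 2/13 a unit in ℤ_7. Expand u iteratively via a_{v+i} = u_i mod 7, u_{i+1} = (u_i − a_{v+i})/7:
  u_0 = 2/13;  a_1 = 5;  u_1 = (u_0 − 5)/7 = -9/13
  u_1 = -9/13;  a_2 = 2;  u_2 = (u_1 − 2)/7 = -5/13
  u_2 = -5/13;  a_3 = 5;  u_3 = (u_2 − 5)/7 = -10/13
Digits: (0, 5, 2, 5).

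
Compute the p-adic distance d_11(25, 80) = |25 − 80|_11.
d_11(25, 80) = 1/11

Step 1 — x − y = 25 − 80 = -55. Step 2 — v_11(-55) = 1 (factor: -55 = −(11^1 · 5); the sign does not affect v_p). Step 3 — |x − y|_11 = 11^{-1} = 1/11.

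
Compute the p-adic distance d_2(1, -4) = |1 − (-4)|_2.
d_2(1, -4) = 1

Step 1 — x − y = 1 − (-4) = 5. Step 2 — v_2(5) = 0 (factor: 5 = (2^0 · 5); the sign does not affect v_p). Step 3 — |x − y|_2 = 2^{0} = 1.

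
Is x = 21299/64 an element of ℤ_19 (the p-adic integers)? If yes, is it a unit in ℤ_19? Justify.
x ∈ ℤ_19 but not a unit; v_19(x) = 2 > 0

ℤ_19 = {x ∈ ℚ_19 : v_19(x) ≥ 0} and ℤ_19^× = {x ∈ ℤ_19 : v_19(x) = 0}. Here v_19(21299/64) = v_19(num) − v_19(den) = 2; compare against these criteria.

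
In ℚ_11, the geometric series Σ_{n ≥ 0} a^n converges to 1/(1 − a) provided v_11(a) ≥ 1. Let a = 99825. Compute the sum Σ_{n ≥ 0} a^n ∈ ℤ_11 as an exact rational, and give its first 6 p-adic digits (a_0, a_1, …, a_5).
Σ a^n = 1/(1 − a) = -1/99824;  first 6 digits = (1, 0, 0, 9, 6, 0)

v_11(a) = 3 ≥ 1, so the series converges in ℤ_11 to 1/(1 − a) = 1/(1 − 99825) = -1/99824. Expand this rational in ℤ_11: compute digits iteratively via d_i = x_i mod 11, x_{i+1} = (x_i − d_i)/11. The first 6 digits are (1, 0, 0, 9, 6, 0).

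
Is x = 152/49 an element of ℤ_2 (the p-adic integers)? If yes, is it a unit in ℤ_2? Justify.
x ∈ ℤ_2 but not a unit; v_2(x) = 3 > 0

ℤ_2 = {x ∈ ℚ_2 : v_2(x) ≥ 0} and ℤ_2^× = {x ∈ ℤ_2 : v_2(x) = 0}. Here v_2(152/49) = v_2(num) − v_2(den) = 3; compare against these criteria.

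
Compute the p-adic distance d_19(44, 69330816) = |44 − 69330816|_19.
d_19(44, 69330816) = 1/2476099

Step 1 — x − y = 44 − 69330816 = -69330772. Step 2 — v_19(-69330772) = 5 (factor: -69330772 = −(19^5 · 28); the sign does not affect v_p). Step 3 — |x − y|_19 = 19^{-5} = 1/2476099.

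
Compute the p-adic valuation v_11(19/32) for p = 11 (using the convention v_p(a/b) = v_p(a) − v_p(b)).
v_11(19/32) = 0

Factor powers of 11 from the numerator and denominator of the reduced fraction: 19 = 11^0 · 19 and 32 = 11^0 · 32. Apply v_p(a/b) = v_p(a) − v_p(b): v_11(19/32) = 0 − 0 = 0.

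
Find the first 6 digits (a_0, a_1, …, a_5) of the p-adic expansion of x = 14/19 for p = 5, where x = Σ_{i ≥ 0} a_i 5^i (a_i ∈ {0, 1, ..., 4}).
(a_0, …, a_5) = (1, 1, 4, 1, 2, 4)

v_5(14/19) = 0 (numerator and denominator both coprime to 5), so x ∈ ℤ_5^×. Compute digits iteratively via a_i = x_i mod 5, x_{i+1} = (x_i − a_i)/5, with x_0 = x:
  x_0 = 14/19;  a_0 = 1;  x_1 = (x_0 − 1)/5 = -1/19
  x_1 = -1/19;  a_1 = 1;  x_2 = (x_1 − 1)/5 = -4/19
  x_2 = -4/19;  a_2 = 4;  x_3 = (x_2 − 4)/5 = -16/19
  x_3 = -16/19;  a_3 = 1;  x_4 = (x_3 − 1)/5 = -7/19
  x_4 = -7/19;  a_4 = 2;  x_5 = (x_4 − 2)/5 = -9/19
  x_5 = -9/19;  a_5 = 4;  x_6 = (x_5 − 4)/5 = -17/19
Digits: (1, 1, 4, 1, 2, 4).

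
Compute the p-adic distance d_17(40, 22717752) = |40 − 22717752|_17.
d_17(40, 22717752) = 1/1419857

Step 1 — x − y = 40 − 22717752 = -22717712. Step 2 — v_17(-22717712) = 5 (factor: -22717712 = −(17^5 · 16); the sign does not affect v_p). Step 3 — |x − y|_17 = 17^{-5} = 1/1419857.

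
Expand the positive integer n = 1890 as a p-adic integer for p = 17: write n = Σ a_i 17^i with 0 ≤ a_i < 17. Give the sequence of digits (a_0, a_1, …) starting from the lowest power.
(a_0, a_1, …) = (3, 9, 6)

Repeated division by 17 gives the digits low-to-high: 1890 = 3 + 9·17^1 + 6·17^2. Digit sequence: (3, 9, 6).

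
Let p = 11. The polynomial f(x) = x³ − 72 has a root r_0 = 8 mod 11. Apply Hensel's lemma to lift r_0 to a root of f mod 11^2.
r_1 = 41 (mod 121)

Hensel: r_{i+1} = r_i − f(r_i)/f′(r_i) mod 11^{i+2}, where f′(x) = 3x². Iterate:
  r_0 = 8 (mod 11)
  r_1 = 41 (mod 121)
Final: r = 41 with f(r) ≡ 0 mod 11^2.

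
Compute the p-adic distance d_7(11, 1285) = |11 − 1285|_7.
d_7(11, 1285) = 1/49

Step 1 — x − y = 11 − 1285 = -1274. Step 2 — v_7(-1274) = 2 (factor: -1274 = −(7^2 · 26); the sign does not affect v_p). Step 3 — |x − y|_7 = 7^{-2} = 1/49.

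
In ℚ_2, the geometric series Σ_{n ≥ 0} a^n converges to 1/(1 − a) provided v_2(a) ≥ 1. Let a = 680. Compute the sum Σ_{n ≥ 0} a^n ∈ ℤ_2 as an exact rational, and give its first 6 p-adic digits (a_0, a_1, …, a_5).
Σ a^n = 1/(1 − a) = -1/679;  first 6 digits = (1, 0, 0, 1, 0, 1)

v_2(a) = 3 ≥ 1, so the series converges in ℤ_2 to 1/(1 − a) = 1/(1 − 680) = -1/679. Expand this rational in ℤ_2: compute digits iteratively via d_i = x_i mod 2, x_{i+1} = (x_i − d_i)/2. The first 6 digits are (1, 0, 0, 1, 0, 1).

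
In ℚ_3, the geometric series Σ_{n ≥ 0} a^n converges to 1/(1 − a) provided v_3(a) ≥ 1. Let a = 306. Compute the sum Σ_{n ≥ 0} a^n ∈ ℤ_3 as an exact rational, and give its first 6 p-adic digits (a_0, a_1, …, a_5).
Σ a^n = 1/(1 − a) = -1/305;  first 6 digits = (1, 0, 1, 2, 1, 2)

v_3(a) = 2 ≥ 1, so the series converges in ℤ_3 to 1/(1 − a) = 1/(1 − 306) = -1/305. Expand this rational in ℤ_3: compute digits iteratively via d_i = x_i mod 3, x_{i+1} = (x_i − d_i)/3. The first 6 digits are (1, 0, 1, 2, 1, 2).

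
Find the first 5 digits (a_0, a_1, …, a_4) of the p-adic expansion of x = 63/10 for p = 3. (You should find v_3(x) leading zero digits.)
(a_0, …, a_4) = (0, 0, 1, 2, 2)

v_3(63/10) = 2, so a_0 = ... = a_1 = 0. Factor out: x = 3^2 · u with u = 7/10 a unit in ℤ_3. Expand u iteratively via a_{v+i} = u_i mod 3, u_{i+1} = (u_i − a_{v+i})/3:
  u_0 = 7/10;  a_2 = 1;  u_1 = (u_0 − 1)/3 = -1/10
  u_1 = -1/10;  a_3 = 2;  u_2 = (u_1 − 2)/3 = -7/10
  u_2 = -7/10;  a_4 = 2;  u_3 = (u_2 − 2)/3 = -9/10
Digits: (0, 0, 1, 2, 2).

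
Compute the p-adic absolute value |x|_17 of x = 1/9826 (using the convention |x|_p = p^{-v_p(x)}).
|1/9826|_17 = 4913

Step 1 — compute v_17(x) by factoring powers of 17 out of the numerator and denominator: v_17(1/9826) = -3. Step 2 — apply |x|_p = p^{-v_p(x)} = 17^{3} = 4913.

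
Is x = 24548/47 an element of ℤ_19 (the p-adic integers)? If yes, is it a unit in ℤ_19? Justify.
x ∈ ℤ_19 but not a unit; v_19(x) = 2 > 0

ℤ_19 = {x ∈ ℚ_19 : v_19(x) ≥ 0} and ℤ_19^× = {x ∈ ℤ_19 : v_19(x) = 0}. Here v_19(24548/47) = v_19(num) − v_19(den) = 2; compare against these criteria.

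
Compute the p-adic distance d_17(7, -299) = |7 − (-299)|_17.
d_17(7, -299) = 1/17

Step 1 — x − y = 7 − (-299) = 306. Step 2 — v_17(306) = 1 (factor: 306 = (17^1 · 18); the sign does not affect v_p). Step 3 — |x − y|_17 = 17^{-1} = 1/17.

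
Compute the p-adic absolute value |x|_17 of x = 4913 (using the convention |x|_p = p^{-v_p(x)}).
|4913|_17 = 1/4913

Step 1 — compute v_17(x) by factoring powers of 17 out of the numerator and denominator: v_17(4913) = 3. Step 2 — apply |x|_p = p^{-v_p(x)} = 17^{-3} = 1/4913.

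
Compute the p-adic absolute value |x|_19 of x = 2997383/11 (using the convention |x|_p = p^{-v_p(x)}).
|2997383/11|_19 = 1/130321

Step 1 — compute v_19(x) by factoring powers of 19 out of the numerator and denominator: v_19(2997383/11) = 4. Step 2 — apply |x|_p = p^{-v_p(x)} = 19^{-4} = 1/130321.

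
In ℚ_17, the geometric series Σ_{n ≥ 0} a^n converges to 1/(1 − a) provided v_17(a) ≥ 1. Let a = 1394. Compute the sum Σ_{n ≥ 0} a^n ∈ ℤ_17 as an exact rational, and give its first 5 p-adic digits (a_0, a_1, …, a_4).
Σ a^n = 1/(1 − a) = -1/1393;  first 5 digits = (1, 14, 13, 11, 16)

v_17(a) = 1 ≥ 1, so the series converges in ℤ_17 to 1/(1 − a) = 1/(1 − 1394) = -1/1393. Expand this rational in ℤ_17: compute digits iteratively via d_i = x_i mod 17, x_{i+1} = (x_i − d_i)/17. The first 5 digits are (1, 14, 13, 11, 16).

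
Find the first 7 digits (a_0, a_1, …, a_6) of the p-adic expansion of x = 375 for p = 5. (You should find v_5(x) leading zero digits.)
(a_0, …, a_6) = (0, 0, 0, 3, 0, 0, 0)

v_5(375) = 3, so a_0 = ... = a_2 = 0. Factor out: x = 5^3 · u with u = 3 a unit in ℤ_5. Expand u iteratively via a_{v+i} = u_i mod 5, u_{i+1} = (u_i − a_{v+i})/5:
  u_0 = 3;  a_3 = 3;  u_1 = (u_0 − 3)/5 = 0
  u_1 = 0;  a_4 = 0;  u_2 = (u_1 − 0)/5 = 0
  u_2 = 0;  a_5 = 0;  u_3 = (u_2 − 0)/5 = 0
  u_3 = 0;  a_6 = 0;  u_4 = (u_3 − 0)/5 = 0
Digits: (0, 0, 0, 3, 0, 0, 0).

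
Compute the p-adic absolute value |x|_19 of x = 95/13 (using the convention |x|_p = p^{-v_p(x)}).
|95/13|_19 = 1/19

Step 1 — compute v_19(x) by factoring powers of 19 out of the numerator and denominator: v_19(95/13) = 1. Step 2 — apply |x|_p = p^{-v_p(x)} = 19^{-1} = 1/19.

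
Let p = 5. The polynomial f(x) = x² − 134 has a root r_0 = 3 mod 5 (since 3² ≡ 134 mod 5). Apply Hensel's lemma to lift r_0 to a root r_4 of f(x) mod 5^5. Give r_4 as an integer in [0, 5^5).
r_4 = 2628 (mod 3125)

Hensel's recurrence: r_{i+1} = r_i − f(r_i)·(f′(r_i))^{-1} mod 5^{i+2}, with f′(x) = 2x. Iterate:
  r_0 = 3 (mod 5)
  r_1 = 3 (mod 25)
  r_2 = 3 (mod 125)
  r_3 = 128 (mod 625)
  r_4 = 2628 (mod 3125)
Final: r_4 = 2628, and one checks f(r_4) ≡ 0 mod 5^5.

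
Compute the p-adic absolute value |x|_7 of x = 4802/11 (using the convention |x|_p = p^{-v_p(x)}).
|4802/11|_7 = 1/2401

Step 1 — compute v_7(x) by factoring powers of 7 out of the numerator and denominator: v_7(4802/11) = 4. Step 2 — apply |x|_p = p^{-v_p(x)} = 7^{-4} = 1/2401.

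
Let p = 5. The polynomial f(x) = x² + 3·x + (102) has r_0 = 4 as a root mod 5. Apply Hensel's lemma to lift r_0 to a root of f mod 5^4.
r_3 = 524 (mod 625)

Hensel: r_{i+1} = r_i − f(r_i)·(f′(r_i))^{-1} mod 5^{i+2}, f′(x) = 2x + 3. Iterate:
  r_0 = 4 (mod 5)
  r_1 = 24 (mod 25)
  r_2 = 24 (mod 125)
  r_3 = 524 (mod 625)
Final: r = 524 satisfies f(r) ≡ 0 mod 5^4.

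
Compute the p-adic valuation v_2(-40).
v_2(-40) = 3

v_2(n) is the largest exponent k such that 2^k divides n. Factor out: -40 = -2^3 · 5. (Sign doesn't affect v_p.) So v_2(-40) = 3.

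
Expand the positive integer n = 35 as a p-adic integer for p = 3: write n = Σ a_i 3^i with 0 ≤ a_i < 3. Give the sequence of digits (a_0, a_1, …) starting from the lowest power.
(a_0, a_1, …) = (2, 2, 0, 1)

Repeated division by 3 gives the digits low-to-high: 35 = 2 + 2·3^1 + 1·3^3. Digit sequence: (2, 2, 0, 1).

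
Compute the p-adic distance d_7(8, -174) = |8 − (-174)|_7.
d_7(8, -174) = 1/7

Step 1 — x − y = 8 − (-174) = 182. Step 2 — v_7(182) = 1 (factor: 182 = (7^1 · 26); the sign does not affect v_p). Step 3 — |x − y|_7 = 7^{-1} = 1/7.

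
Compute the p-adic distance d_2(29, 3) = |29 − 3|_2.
d_2(29, 3) = 1/2

Step 1 — x − y = 29 − 3 = 26. Step 2 — v_2(26) = 1 (factor: 26 = (2^1 · 13); the sign does not affect v_p). Step 3 — |x − y|_2 = 2^{-1} = 1/2.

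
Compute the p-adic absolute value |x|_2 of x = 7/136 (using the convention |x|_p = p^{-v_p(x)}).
|7/136|_2 = 8

Step 1 — compute v_2(x) by factoring powers of 2 out of the numerator and denominator: v_2(7/136) = -3. Step 2 — apply |x|_p = p^{-v_p(x)} = 2^{3} = 8.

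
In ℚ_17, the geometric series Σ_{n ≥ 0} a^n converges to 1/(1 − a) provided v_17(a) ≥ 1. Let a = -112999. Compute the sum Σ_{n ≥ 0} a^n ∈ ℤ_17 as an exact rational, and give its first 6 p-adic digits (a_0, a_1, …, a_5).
Σ a^n = 1/(1 − a) = 1/113000;  first 6 digits = (1, 0, 0, 11, 15, 16)

v_17(a) = 3 ≥ 1, so the series converges in ℤ_17 to 1/(1 − a) = 1/(1 − (-112999)) = 1/113000. Expand this rational in ℤ_17: compute digits iteratively via d_i = x_i mod 17, x_{i+1} = (x_i − d_i)/17. The first 6 digits are (1, 0, 0, 11, 15, 16).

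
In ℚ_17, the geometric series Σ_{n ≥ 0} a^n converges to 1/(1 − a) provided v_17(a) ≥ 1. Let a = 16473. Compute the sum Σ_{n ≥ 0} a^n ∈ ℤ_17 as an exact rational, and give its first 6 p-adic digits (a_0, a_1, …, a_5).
Σ a^n = 1/(1 − a) = -1/16472;  first 6 digits = (1, 0, 6, 3, 2, 4)

v_17(a) = 2 ≥ 1, so the series converges in ℤ_17 to 1/(1 − a) = 1/(1 − 16473) = -1/16472. Expand this rational in ℤ_17: compute digits iteratively via d_i = x_i mod 17, x_{i+1} = (x_i − d_i)/17. The first 6 digits are (1, 0, 6, 3, 2, 4).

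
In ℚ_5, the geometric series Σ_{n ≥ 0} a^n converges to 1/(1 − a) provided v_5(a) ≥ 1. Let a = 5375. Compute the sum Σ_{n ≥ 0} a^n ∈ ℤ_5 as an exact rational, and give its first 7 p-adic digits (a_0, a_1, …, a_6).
Σ a^n = 1/(1 − a) = -1/5374;  first 7 digits = (1, 0, 0, 3, 3, 1, 4)

v_5(a) = 3 ≥ 1, so the series converges in ℤ_5 to 1/(1 − a) = 1/(1 − 5375) = -1/5374. Expand this rational in ℤ_5: compute digits iteratively via d_i = x_i mod 5, x_{i+1} = (x_i − d_i)/5. The first 7 digits are (1, 0, 0, 3, 3, 1, 4).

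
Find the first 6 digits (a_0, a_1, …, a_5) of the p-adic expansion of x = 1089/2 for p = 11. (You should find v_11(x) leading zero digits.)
(a_0, …, a_5) = (0, 0, 10, 5, 5, 5)

v_11(1089/2) = 2, so a_0 = ... = a_1 = 0. Factor out: x = 11^2 · u with u = 9/2 a unit in ℤ_11. Expand u iteratively via a_{v+i} = u_i mod 11, u_{i+1} = (u_i − a_{v+i})/11:
  u_0 = 9/2;  a_2 = 10;  u_1 = (u_0 − 10)/11 = -1/2
  u_1 = -1/2;  a_3 = 5;  u_2 = (u_1 − 5)/11 = -1/2
  u_2 = -1/2;  a_4 = 5;  u_3 = (u_2 − 5)/11 = -1/2
  u_3 = -1/2;  a_5 = 5;  u_4 = (u_3 − 5)/11 = -1/2
Digits: (0, 0, 10, 5, 5, 5).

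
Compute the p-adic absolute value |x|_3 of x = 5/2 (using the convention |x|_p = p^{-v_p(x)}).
|5/2|_3 = 1

Step 1 — compute v_3(x) by factoring powers of 3 out of the numerator and denominator: v_3(5/2) = 0. Step 2 — apply |x|_p = p^{-v_p(x)} = 3^{0} = 1.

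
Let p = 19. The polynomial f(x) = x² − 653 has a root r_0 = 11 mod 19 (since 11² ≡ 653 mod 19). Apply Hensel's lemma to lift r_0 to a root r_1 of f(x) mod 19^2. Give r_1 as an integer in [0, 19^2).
r_1 = 68 (mod 361)

Hensel's recurrence: r_{i+1} = r_i − f(r_i)·(f′(r_i))^{-1} mod 19^{i+2}, with f′(x) = 2x. Iterate:
  r_0 = 11 (mod 19)
  r_1 = 68 (mod 361)
Final: r_1 = 68, and one checks f(r_1) ≡ 0 mod 19^2.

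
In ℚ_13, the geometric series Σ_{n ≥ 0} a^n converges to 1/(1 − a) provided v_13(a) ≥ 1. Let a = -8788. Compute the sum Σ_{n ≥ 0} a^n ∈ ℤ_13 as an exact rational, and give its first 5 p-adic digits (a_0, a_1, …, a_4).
Σ a^n = 1/(1 − a) = 1/8789;  first 5 digits = (1, 0, 0, 9, 12)

v_13(a) = 3 ≥ 1, so the series converges in ℤ_13 to 1/(1 − a) = 1/(1 − (-8788)) = 1/8789. Expand this rational in ℤ_13: compute digits iteratively via d_i = x_i mod 13, x_{i+1} = (x_i − d_i)/13. The first 5 digits are (1, 0, 0, 9, 12).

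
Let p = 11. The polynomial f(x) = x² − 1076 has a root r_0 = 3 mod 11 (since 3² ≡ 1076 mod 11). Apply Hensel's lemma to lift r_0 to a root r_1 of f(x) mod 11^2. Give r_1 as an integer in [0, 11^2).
r_1 = 80 (mod 121)

Hensel's recurrence: r_{i+1} = r_i − f(r_i)·(f′(r_i))^{-1} mod 11^{i+2}, with f′(x) = 2x. Iterate:
  r_0 = 3 (mod 11)
  r_1 = 80 (mod 121)
Final: r_1 = 80, and one checks f(r_1) ≡ 0 mod 11^2.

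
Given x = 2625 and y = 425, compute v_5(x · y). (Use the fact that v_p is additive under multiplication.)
v_5(1115625) = 5

v_p(x) = 3 (factor: 2625 = 5^3 · 21); v_p(y) = 2 (factor: 425 = 5^2 · 17). Additivity: v_p(xy) = v_p(x) + v_p(y) = 3 + 2 = 5. (Direct check: xy = 1115625 = 5^5 · (357).)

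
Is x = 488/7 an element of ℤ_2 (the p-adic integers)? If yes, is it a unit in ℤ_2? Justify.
x ∈ ℤ_2 but not a unit; v_2(x) = 3 > 0

ℤ_2 = {x ∈ ℚ_2 : v_2(x) ≥ 0} and ℤ_2^× = {x ∈ ℤ_2 : v_2(x) = 0}. Here v_2(488/7) = v_2(num) − v_2(den) = 3; compare against these criteria.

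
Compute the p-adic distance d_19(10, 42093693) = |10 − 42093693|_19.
d_19(10, 42093693) = 1/2476099

Step 1 — x − y = 10 − 42093693 = -42093683. Step 2 — v_19(-42093683) = 5 (factor: -42093683 = −(19^5 · 17); the sign does not affect v_p). Step 3 — |x − y|_19 = 19^{-5} = 1/2476099.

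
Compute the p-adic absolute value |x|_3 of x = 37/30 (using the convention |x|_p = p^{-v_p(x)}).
|37/30|_3 = 3

Step 1 — compute v_3(x) by factoring powers of 3 out of the numerator and denominator: v_3(37/30) = -1. Step 2 — apply |x|_p = p^{-v_p(x)} = 3^{1} = 3.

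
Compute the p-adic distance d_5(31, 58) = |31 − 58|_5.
d_5(31, 58) = 1

Step 1 — x − y = 31 − 58 = -27. Step 2 — v_5(-27) = 0 (factor: -27 = −(5^0 · 27); the sign does not affect v_p). Step 3 — |x − y|_5 = 5^{0} = 1.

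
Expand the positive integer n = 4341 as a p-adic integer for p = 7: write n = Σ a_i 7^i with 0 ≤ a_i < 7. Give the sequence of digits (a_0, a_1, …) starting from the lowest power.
(a_0, a_1, …) = (1, 4, 4, 5, 1)

Repeated division by 7 gives the digits low-to-high: 4341 = 1 + 4·7^1 + 4·7^2 + 5·7^3 + 1·7^4. Digit sequence: (1, 4, 4, 5, 1).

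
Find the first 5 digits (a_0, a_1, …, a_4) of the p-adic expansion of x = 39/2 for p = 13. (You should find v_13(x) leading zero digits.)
(a_0, …, a_4) = (0, 8, 6, 6, 6)

v_13(39/2) = 1, so a_0 = ... = a_0 = 0. Factor out: x = 13^1 · u with u = 3/2 a unit in ℤ_13. Expand u iteratively via a_{v+i} = u_i mod 13, u_{i+1} = (u_i − a_{v+i})/13:
  u_0 = 3/2;  a_1 = 8;  u_1 = (u_0 − 8)/13 = -1/2
  u_1 = -1/2;  a_2 = 6;  u_2 = (u_1 − 6)/13 = -1/2
  u_2 = -1/2;  a_3 = 6;  u_3 = (u_2 − 6)/13 = -1/2
  u_3 = -1/2;  a_4 = 6;  u_4 = (u_3 − 6)/13 = -1/2
Digits: (0, 8, 6, 6, 6).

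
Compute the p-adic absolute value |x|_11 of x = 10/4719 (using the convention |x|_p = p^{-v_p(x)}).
|10/4719|_11 = 121

Step 1 — compute v_11(x) by factoring powers of 11 out of the numerator and denominator: v_11(10/4719) = -2. Step 2 — apply |x|_p = p^{-v_p(x)} = 11^{2} = 121.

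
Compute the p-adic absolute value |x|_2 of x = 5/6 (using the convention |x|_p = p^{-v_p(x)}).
|5/6|_2 = 2

Step 1 — compute v_2(x) by factoring powers of 2 out of the numerator and denominator: v_2(5/6) = -1. Step 2 — apply |x|_p = p^{-v_p(x)} = 2^{1} = 2.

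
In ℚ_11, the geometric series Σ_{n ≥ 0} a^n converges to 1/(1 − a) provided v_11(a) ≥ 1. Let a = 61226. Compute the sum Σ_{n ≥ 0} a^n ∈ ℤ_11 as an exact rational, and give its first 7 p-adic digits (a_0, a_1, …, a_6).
Σ a^n = 1/(1 − a) = -1/61225;  first 7 digits = (1, 0, 0, 2, 4, 0, 4)

v_11(a) = 3 ≥ 1, so the series converges in ℤ_11 to 1/(1 − a) = 1/(1 − 61226) = -1/61225. Expand this rational in ℤ_11: compute digits iteratively via d_i = x_i mod 11, x_{i+1} = (x_i − d_i)/11. The first 7 digits are (1, 0, 0, 2, 4, 0, 4).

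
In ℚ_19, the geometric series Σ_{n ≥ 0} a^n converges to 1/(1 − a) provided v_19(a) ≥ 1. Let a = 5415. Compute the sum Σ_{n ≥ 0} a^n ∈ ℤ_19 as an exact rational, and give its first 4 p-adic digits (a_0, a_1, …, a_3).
Σ a^n = 1/(1 − a) = -1/5414;  first 4 digits = (1, 0, 15, 0)

v_19(a) = 2 ≥ 1, so the series converges in ℤ_19 to 1/(1 − a) = 1/(1 − 5415) = -1/5414. Expand this rational in ℤ_19: compute digits iteratively via d_i = x_i mod 19, x_{i+1} = (x_i − d_i)/19. The first 4 digits are (1, 0, 15, 0).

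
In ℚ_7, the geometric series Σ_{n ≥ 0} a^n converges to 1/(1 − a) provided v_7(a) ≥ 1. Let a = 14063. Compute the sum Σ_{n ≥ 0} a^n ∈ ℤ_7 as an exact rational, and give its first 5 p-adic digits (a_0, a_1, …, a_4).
Σ a^n = 1/(1 − a) = -1/14062;  first 5 digits = (1, 0, 0, 6, 5)

v_7(a) = 3 ≥ 1, so the series converges in ℤ_7 to 1/(1 − a) = 1/(1 − 14063) = -1/14062. Expand this rational in ℤ_7: compute digits iteratively via d_i = x_i mod 7, x_{i+1} = (x_i − d_i)/7. The first 5 digits are (1, 0, 0, 6, 5).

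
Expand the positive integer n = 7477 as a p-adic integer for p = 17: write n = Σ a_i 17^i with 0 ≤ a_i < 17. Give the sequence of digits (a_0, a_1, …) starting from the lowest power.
(a_0, a_1, …) = (14, 14, 8, 1)

Repeated division by 17 gives the digits low-to-high: 7477 = 14 + 14·17^1 + 8·17^2 + 1·17^3. Digit sequence: (14, 14, 8, 1).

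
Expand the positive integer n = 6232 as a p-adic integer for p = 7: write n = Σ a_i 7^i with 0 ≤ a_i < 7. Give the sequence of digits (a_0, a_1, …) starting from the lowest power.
(a_0, a_1, …) = (2, 1, 1, 4, 2)

Repeated division by 7 gives the digits low-to-high: 6232 = 2 + 1·7^1 + 1·7^2 + 4·7^3 + 2·7^4. Digit sequence: (2, 1, 1, 4, 2).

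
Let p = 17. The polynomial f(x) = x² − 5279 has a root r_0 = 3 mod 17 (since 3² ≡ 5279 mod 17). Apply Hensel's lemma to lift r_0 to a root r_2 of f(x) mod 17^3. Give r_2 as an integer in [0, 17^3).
r_2 = 496 (mod 4913)

Hensel's recurrence: r_{i+1} = r_i − f(r_i)·(f′(r_i))^{-1} mod 17^{i+2}, with f′(x) = 2x. Iterate:
  r_0 = 3 (mod 17)
  r_1 = 207 (mod 289)
  r_2 = 496 (mod 4913)
Final: r_2 = 496, and one checks f(r_2) ≡ 0 mod 17^3.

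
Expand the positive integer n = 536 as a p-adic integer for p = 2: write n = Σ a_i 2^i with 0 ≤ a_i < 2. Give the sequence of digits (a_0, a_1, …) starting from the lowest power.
(a_0, a_1, …) = (0, 0, 0, 1, 1, 0, 0, 0, 0, 1)

Repeated division by 2 gives the digits low-to-high: 536 = 1·2^3 + 1·2^4 + 1·2^9. Digit sequence: (0, 0, 0, 1, 1, 0, 0, 0, 0, 1).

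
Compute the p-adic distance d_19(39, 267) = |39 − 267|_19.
d_19(39, 267) = 1/19

Step 1 — x − y = 39 − 267 = -228. Step 2 — v_19(-228) = 1 (factor: -228 = −(19^1 · 12); the sign does not affect v_p). Step 3 — |x − y|_19 = 19^{-1} = 1/19.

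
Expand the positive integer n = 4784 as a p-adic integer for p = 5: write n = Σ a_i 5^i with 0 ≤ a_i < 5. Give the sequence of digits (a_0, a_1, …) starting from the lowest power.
(a_0, a_1, …) = (4, 1, 1, 3, 2, 1)

Repeated division by 5 gives the digits low-to-high: 4784 = 4 + 1·5^1 + 1·5^2 + 3·5^3 + 2·5^4 + 1·5^5. Digit sequence: (4, 1, 1, 3, 2, 1).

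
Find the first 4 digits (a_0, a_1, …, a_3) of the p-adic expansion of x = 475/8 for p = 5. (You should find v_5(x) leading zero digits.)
(a_0, …, a_3) = (0, 0, 3, 3)

v_5(475/8) = 2, so a_0 = ... = a_1 = 0. Factor out: x = 5^2 · u with u = 19/8 a unit in ℤ_5. Expand u iteratively via a_{v+i} = u_i mod 5, u_{i+1} = (u_i − a_{v+i})/5:
  u_0 = 19/8;  a_2 = 3;  u_1 = (u_0 − 3)/5 = -1/8
  u_1 = -1/8;  a_3 = 3;  u_2 = (u_1 − 3)/5 = -5/8
Digits: (0, 0, 3, 3).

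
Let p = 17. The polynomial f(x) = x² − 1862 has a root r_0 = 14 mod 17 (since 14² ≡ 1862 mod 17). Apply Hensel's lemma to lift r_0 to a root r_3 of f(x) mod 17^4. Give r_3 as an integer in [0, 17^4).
r_3 = 48770 (mod 83521)

Hensel's recurrence: r_{i+1} = r_i − f(r_i)·(f′(r_i))^{-1} mod 17^{i+2}, with f′(x) = 2x. Iterate:
  r_0 = 14 (mod 17)
  r_1 = 218 (mod 289)
  r_2 = 4553 (mod 4913)
  r_3 = 48770 (mod 83521)
Final: r_3 = 48770, and one checks f(r_3) ≡ 0 mod 17^4.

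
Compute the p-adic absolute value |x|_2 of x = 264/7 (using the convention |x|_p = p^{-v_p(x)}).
|264/7|_2 = 1/8

Step 1 — compute v_2(x) by factoring powers of 2 out of the numerator and denominator: v_2(264/7) = 3. Step 2 — apply |x|_p = p^{-v_p(x)} = 2^{-3} = 1/8.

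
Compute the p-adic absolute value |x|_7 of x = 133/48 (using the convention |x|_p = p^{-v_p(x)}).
|133/48|_7 = 1/7

Step 1 — compute v_7(x) by factoring powers of 7 out of the numerator and denominator: v_7(133/48) = 1. Step 2 — apply |x|_p = p^{-v_p(x)} = 7^{-1} = 1/7.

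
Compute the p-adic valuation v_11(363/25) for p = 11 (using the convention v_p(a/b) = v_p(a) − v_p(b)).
v_11(363/25) = 2

Factor powers of 11 from the numerator and denominator of the reduced fraction: 363 = 11^2 · 3 and 25 = 11^0 · 25. Apply v_p(a/b) = v_p(a) − v_p(b): v_11(363/25) = 2 − 0 = 2.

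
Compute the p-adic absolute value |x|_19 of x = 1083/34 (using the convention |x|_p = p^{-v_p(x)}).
|1083/34|_19 = 1/361

Step 1 — compute v_19(x) by factoring powers of 19 out of the numerator and denominator: v_19(1083/34) = 2. Step 2 — apply |x|_p = p^{-v_p(x)} = 19^{-2} = 1/361.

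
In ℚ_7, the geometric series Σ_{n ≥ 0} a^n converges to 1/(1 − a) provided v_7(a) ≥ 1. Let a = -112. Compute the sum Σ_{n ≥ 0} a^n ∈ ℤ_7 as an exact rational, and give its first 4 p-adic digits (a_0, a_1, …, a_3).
Σ a^n = 1/(1 − a) = 1/113;  first 4 digits = (1, 5, 1, 0)

v_7(a) = 1 ≥ 1, so the series converges in ℤ_7 to 1/(1 − a) = 1/(1 − (-112)) = 1/113. Expand this rational in ℤ_7: compute digits iteratively via d_i = x_i mod 7, x_{i+1} = (x_i − d_i)/7. The first 4 digits are (1, 5, 1, 0).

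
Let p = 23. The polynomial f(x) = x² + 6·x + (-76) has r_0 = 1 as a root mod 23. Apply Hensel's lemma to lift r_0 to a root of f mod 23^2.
r_1 = 208 (mod 529)

Hensel: r_{i+1} = r_i − f(r_i)·(f′(r_i))^{-1} mod 23^{i+2}, f′(x) = 2x + 6. Iterate:
  r_0 = 1 (mod 23)
  r_1 = 208 (mod 529)
Final: r = 208 satisfies f(r) ≡ 0 mod 23^2.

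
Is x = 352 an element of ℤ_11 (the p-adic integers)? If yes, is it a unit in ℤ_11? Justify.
x ∈ ℤ_11 but not a unit; v_11(x) = 1 > 0

ℤ_11 = {x ∈ ℚ_11 : v_11(x) ≥ 0} and ℤ_11^× = {x ∈ ℤ_11 : v_11(x) = 0}. Here v_11(352) = v_11(num) − v_11(den) = 1; compare against these criteria.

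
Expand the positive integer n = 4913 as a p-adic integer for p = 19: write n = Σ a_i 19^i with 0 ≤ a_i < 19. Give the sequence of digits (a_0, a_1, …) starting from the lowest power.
(a_0, a_1, …) = (11, 11, 13)

Repeated division by 19 gives the digits low-to-high: 4913 = 11 + 11·19^1 + 13·19^2. Digit sequence: (11, 11, 13).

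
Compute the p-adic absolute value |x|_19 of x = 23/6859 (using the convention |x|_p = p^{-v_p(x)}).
|23/6859|_19 = 6859

Step 1 — compute v_19(x) by factoring powers of 19 out of the numerator and denominator: v_19(23/6859) = -3. Step 2 — apply |x|_p = p^{-v_p(x)} = 19^{3} = 6859.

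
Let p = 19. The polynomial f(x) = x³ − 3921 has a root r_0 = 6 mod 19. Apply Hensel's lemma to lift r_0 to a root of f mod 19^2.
r_1 = 291 (mod 361)

Hensel: r_{i+1} = r_i − f(r_i)/f′(r_i) mod 19^{i+2}, where f′(x) = 3x². Iterate:
  r_0 = 6 (mod 19)
  r_1 = 291 (mod 361)
Final: r = 291 with f(r) ≡ 0 mod 19^2.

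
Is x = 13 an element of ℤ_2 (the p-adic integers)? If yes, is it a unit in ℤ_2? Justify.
x ∈ ℤ_2^× (unit); v_2(x) = 0

ℤ_2 = {x ∈ ℚ_2 : v_2(x) ≥ 0} and ℤ_2^× = {x ∈ ℤ_2 : v_2(x) = 0}. Here v_2(13) = v_2(num) − v_2(den) = 0; compare against these criteria.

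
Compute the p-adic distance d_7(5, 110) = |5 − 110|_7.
d_7(5, 110) = 1/7

Step 1 — x − y = 5 − 110 = -105. Step 2 — v_7(-105) = 1 (factor: -105 = −(7^1 · 15); the sign does not affect v_p). Step 3 — |x − y|_7 = 7^{-1} = 1/7.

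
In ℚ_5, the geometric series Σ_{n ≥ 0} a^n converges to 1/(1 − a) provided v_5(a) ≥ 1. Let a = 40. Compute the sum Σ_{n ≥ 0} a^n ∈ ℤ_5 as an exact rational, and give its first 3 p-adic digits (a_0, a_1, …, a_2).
Σ a^n = 1/(1 − a) = -1/39;  first 3 digits = (1, 3, 0)

v_5(a) = 1 ≥ 1, so the series converges in ℤ_5 to 1/(1 − a) = 1/(1 − 40) = -1/39. Expand this rational in ℤ_5: compute digits iteratively via d_i = x_i mod 5, x_{i+1} = (x_i − d_i)/5. The first 3 digits are (1, 3, 0).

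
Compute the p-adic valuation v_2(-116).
v_2(-116) = 2

v_2(n) is the largest exponent k such that 2^k divides n. Factor out: -116 = -2^2 · 29. (Sign doesn't affect v_p.) So v_2(-116) = 2.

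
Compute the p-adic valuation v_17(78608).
v_17(78608) = 3

v_17(n) is the largest exponent k such that 17^k divides n. Factor out: 78608 = 17^3 · 16. (Sign doesn't affect v_p.) So v_17(78608) = 3.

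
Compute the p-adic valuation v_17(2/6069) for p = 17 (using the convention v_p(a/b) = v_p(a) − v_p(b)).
v_17(2/6069) = -2

Factor powers of 17 from the numerator and denominator of the reduced fraction: 2 = 17^0 · 2 and 6069 = 17^2 · 21. Apply v_p(a/b) = v_p(a) − v_p(b): v_17(2/6069) = 0 − 2 = -2.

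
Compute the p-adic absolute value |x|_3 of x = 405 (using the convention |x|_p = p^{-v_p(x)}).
|405|_3 = 1/81

Step 1 — compute v_3(x) by factoring powers of 3 out of the numerator and denominator: v_3(405) = 4. Step 2 — apply |x|_p = p^{-v_p(x)} = 3^{-4} = 1/81.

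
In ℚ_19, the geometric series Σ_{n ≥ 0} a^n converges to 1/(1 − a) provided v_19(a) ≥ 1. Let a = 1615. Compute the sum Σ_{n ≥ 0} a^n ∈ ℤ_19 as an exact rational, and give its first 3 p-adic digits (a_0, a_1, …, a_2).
Σ a^n = 1/(1 − a) = -1/1614;  first 3 digits = (1, 9, 9)

v_19(a) = 1 ≥ 1, so the series converges in ℤ_19 to 1/(1 − a) = 1/(1 − 1615) = -1/1614. Expand this rational in ℤ_19: compute digits iteratively via d_i = x_i mod 19, x_{i+1} = (x_i − d_i)/19. The first 3 digits are (1, 9, 9).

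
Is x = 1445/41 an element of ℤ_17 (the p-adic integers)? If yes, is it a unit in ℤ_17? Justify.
x ∈ ℤ_17 but not a unit; v_17(x) = 2 > 0

ℤ_17 = {x ∈ ℚ_17 : v_17(x) ≥ 0} and ℤ_17^× = {x ∈ ℤ_17 : v_17(x) = 0}. Here v_17(1445/41) = v_17(num) − v_17(den) = 2; compare against these criteria.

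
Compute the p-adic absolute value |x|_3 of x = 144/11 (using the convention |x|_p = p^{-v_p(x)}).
|144/11|_3 = 1/9

Step 1 — compute v_3(x) by factoring powers of 3 out of the numerator and denominator: v_3(144/11) = 2. Step 2 — apply |x|_p = p^{-v_p(x)} = 3^{-2} = 1/9.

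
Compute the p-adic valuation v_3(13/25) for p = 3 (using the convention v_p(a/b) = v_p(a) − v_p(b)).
v_3(13/25) = 0

Factor powers of 3 from the numerator and denominator of the reduced fraction: 13 = 3^0 · 13 and 25 = 3^0 · 25. Apply v_p(a/b) = v_p(a) − v_p(b): v_3(13/25) = 0 − 0 = 0.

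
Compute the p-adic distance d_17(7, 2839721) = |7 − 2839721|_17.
d_17(7, 2839721) = 1/1419857

Step 1 — x − y = 7 − 2839721 = -2839714. Step 2 — v_17(-2839714) = 5 (factor: -2839714 = −(17^5 · 2); the sign does not affect v_p). Step 3 — |x − y|_17 = 17^{-5} = 1/1419857.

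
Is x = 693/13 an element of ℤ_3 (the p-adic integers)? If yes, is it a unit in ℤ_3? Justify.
x ∈ ℤ_3 but not a unit; v_3(x) = 2 > 0

ℤ_3 = {x ∈ ℚ_3 : v_3(x) ≥ 0} and ℤ_3^× = {x ∈ ℤ_3 : v_3(x) = 0}. Here v_3(693/13) = v_3(num) − v_3(den) = 2; compare against these criteria.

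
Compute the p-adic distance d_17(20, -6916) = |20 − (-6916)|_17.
d_17(20, -6916) = 1/289

Step 1 — x − y = 20 − (-6916) = 6936. Step 2 — v_17(6936) = 2 (factor: 6936 = (17^2 · 24); the sign does not affect v_p). Step 3 — |x − y|_17 = 17^{-2} = 1/289.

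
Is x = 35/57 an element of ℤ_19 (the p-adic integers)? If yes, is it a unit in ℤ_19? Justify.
x ∉ ℤ_19 (v_19(x) = -1 < 0)

ℤ_19 = {x ∈ ℚ_19 : v_19(x) ≥ 0} and ℤ_19^× = {x ∈ ℤ_19 : v_19(x) = 0}. Here v_19(35/57) = v_19(num) − v_19(den) = -1; compare against these criteria.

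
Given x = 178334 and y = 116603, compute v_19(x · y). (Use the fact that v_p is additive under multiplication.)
v_19(20794279402) = 6

v_p(x) = 3 (factor: 178334 = 19^3 · 26); v_p(y) = 3 (factor: 116603 = 19^3 · 17). Additivity: v_p(xy) = v_p(x) + v_p(y) = 3 + 3 = 6. (Direct check: xy = 20794279402 = 19^6 · (442).)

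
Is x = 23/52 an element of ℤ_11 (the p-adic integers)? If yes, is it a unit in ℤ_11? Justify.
x ∈ ℤ_11^× (unit); v_11(x) = 0

ℤ_11 = {x ∈ ℚ_11 : v_11(x) ≥ 0} and ℤ_11^× = {x ∈ ℤ_11 : v_11(x) = 0}. Here v_11(23/52) = v_11(num) − v_11(den) = 0; compare against these criteria.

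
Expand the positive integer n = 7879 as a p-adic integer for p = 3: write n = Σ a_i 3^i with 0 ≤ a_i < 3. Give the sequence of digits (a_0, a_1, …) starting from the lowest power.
(a_0, a_1, …) = (1, 1, 2, 0, 1, 2, 1, 0, 1)

Repeated division by 3 gives the digits low-to-high: 7879 = 1 + 1·3^1 + 2·3^2 + 1·3^4 + 2·3^5 + 1·3^6 + 1·3^8. Digit sequence: (1, 1, 2, 0, 1, 2, 1, 0, 1).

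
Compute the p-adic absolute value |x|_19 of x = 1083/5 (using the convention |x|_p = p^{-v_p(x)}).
|1083/5|_19 = 1/361

Step 1 — compute v_19(x) by factoring powers of 19 out of the numerator and denominator: v_19(1083/5) = 2. Step 2 — apply |x|_p = p^{-v_p(x)} = 19^{-2} = 1/361.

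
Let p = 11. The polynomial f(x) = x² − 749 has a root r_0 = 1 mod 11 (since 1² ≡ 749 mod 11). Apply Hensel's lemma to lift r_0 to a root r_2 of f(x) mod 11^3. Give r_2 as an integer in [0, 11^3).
r_2 = 980 (mod 1331)

Hensel's recurrence: r_{i+1} = r_i − f(r_i)·(f′(r_i))^{-1} mod 11^{i+2}, with f′(x) = 2x. Iterate:
  r_0 = 1 (mod 11)
  r_1 = 12 (mod 121)
  r_2 = 980 (mod 1331)
Final: r_2 = 980, and one checks f(r_2) ≡ 0 mod 11^3.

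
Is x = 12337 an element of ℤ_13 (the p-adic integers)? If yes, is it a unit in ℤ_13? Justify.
x ∈ ℤ_13 but not a unit; v_13(x) = 2 > 0

ℤ_13 = {x ∈ ℚ_13 : v_13(x) ≥ 0} and ℤ_13^× = {x ∈ ℤ_13 : v_13(x) = 0}. Here v_13(12337) = v_13(num) − v_13(den) = 2; compare against these criteria.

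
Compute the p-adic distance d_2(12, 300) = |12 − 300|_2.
d_2(12, 300) = 1/32

Step 1 — x − y = 12 − 300 = -288. Step 2 — v_2(-288) = 5 (factor: -288 = −(2^5 · 9); the sign does not affect v_p). Step 3 — |x − y|_2 = 2^{-5} = 1/32.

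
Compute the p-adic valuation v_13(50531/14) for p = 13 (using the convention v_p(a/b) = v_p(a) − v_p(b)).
v_13(50531/14) = 3

Factor powers of 13 from the numerator and denominator of the reduced fraction: 50531 = 13^3 · 23 and 14 = 13^0 · 14. Apply v_p(a/b) = v_p(a) − v_p(b): v_13(50531/14) = 3 − 0 = 3.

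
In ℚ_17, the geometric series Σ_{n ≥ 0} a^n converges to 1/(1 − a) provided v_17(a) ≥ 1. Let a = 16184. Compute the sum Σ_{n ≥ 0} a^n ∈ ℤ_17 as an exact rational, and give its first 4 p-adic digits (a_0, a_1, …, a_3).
Σ a^n = 1/(1 − a) = -1/16183;  first 4 digits = (1, 0, 5, 3)

v_17(a) = 2 ≥ 1, so the series converges in ℤ_17 to 1/(1 − a) = 1/(1 − 16184) = -1/16183. Expand this rational in ℤ_17: compute digits iteratively via d_i = x_i mod 17, x_{i+1} = (x_i − d_i)/17. The first 4 digits are (1, 0, 5, 3).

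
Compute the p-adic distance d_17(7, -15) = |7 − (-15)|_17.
d_17(7, -15) = 1

Step 1 — x − y = 7 − (-15) = 22. Step 2 — v_17(22) = 0 (factor: 22 = (17^0 · 22); the sign does not affect v_p). Step 3 — |x − y|_17 = 17^{0} = 1.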